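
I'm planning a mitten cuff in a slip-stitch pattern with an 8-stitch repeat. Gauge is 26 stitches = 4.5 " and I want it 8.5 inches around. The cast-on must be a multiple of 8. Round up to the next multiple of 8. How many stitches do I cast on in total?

56 stitches.

26 / 4.5 = 5.778 sts per inch.
8.5 × 5.778 = 49.11 sts.
Next multiple of 8: 56.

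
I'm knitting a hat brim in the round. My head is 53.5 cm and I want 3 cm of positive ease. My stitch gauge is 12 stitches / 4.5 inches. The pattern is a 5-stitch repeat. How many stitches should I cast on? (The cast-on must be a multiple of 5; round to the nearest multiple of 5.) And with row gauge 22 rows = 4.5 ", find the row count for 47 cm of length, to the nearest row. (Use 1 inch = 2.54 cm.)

Cast on 60 stitches; work 90 rows.

Finished = 53.5 + 3 = 56.5 cm.
56.5 cm × 1/2.54 = 22.24 inches.
12/4.5 = 2.667 sts per in; 22.24 × 2.667 = 59.32 sts.
Nearest multiple of 5 → 60.
47 cm = 18.50 inches; × 4.889 = 90.46 → 90 rows.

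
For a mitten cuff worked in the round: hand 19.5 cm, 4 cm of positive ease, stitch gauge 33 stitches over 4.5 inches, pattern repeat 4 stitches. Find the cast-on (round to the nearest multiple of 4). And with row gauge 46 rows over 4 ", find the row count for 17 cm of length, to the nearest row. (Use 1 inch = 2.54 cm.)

Cast on 68 stitches; work 77 rows.

Finished = 19.5 + 4 = 23.5 cm.
23.5 cm × 1/2.54 = 9.25 inches.
33/4.5 = 7.333 sts per in; 9.25 × 7.333 = 67.85 sts.
Nearest multiple of 4 → 68.
17 cm = 6.69 inches; × 11.5 = 76.97 → 77 rows.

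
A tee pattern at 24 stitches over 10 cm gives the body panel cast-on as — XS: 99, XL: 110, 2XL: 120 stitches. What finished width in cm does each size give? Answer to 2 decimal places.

XS 41.25 cm; XL 45.83 cm; 2XL 50.00 cm.

24/10 = 2.4 sts per cm.
XS: 99 / 2.4 = 41.250 → 41.25 cm.
XL: 110 / 2.4 = 45.833 → 45.83 cm.
2XL: 120 / 2.4 = 50.000 → 50.00 cm.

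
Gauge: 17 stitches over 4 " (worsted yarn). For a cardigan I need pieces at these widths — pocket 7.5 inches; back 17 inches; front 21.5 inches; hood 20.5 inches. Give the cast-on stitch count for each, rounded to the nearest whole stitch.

pocket 32; back 72; front 91; hood 87.

Rate = 17/4 = 4.25 sts per in.
pocket: 7.5 × 4.25 = 31.88 → 32.
back: 17 × 4.25 = 72.25 → 72.
front: 21.5 × 4.25 = 91.38 → 91.
hood: 20.5 × 4.25 = 87.12 → 87.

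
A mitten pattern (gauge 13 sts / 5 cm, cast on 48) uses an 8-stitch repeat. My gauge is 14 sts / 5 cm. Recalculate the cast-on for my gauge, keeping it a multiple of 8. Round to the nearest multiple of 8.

48 stitches.

48 × 14 / 13 = 51.69.
Nearest multiple of 8: 48.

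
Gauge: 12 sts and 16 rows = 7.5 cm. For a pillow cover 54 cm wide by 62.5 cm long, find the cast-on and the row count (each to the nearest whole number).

Stitch gauge = 12/7.5 = 1.6 sts/cm; 54 × 1.6 = 86.40 → 86 sts.
Row gauge = 16/7.5 = 2.133 rows/cm; 62.5 × 2.133 = 133.33 → 133 rows.

Cast on 86 stitches and work 133 rows.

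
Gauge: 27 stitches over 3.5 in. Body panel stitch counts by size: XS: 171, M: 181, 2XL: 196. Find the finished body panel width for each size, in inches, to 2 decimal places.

XS 22.17 inches; M 23.46 inches; 2XL 25.41 inches.

27/3.5 = 7.714 sts per in.
XS: 171 / 7.714 = 22.167 → 22.17 in.
M: 181 / 7.714 = 23.463 → 23.46 in.
2XL: 196 / 7.714 = 25.407 → 25.41 in.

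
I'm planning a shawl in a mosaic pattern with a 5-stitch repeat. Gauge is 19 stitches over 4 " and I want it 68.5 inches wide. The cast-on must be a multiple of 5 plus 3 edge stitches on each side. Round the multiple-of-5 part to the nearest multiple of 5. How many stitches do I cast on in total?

CO 326 sts.

19 / 4 = 4.75 sts per inch.
68.5 × 4.75 = 325.38 sts.
Less 6 edge sts → 319.38 for the repeat.
Nearest multiple of 5: 320.
Add back 6 edge sts → 326.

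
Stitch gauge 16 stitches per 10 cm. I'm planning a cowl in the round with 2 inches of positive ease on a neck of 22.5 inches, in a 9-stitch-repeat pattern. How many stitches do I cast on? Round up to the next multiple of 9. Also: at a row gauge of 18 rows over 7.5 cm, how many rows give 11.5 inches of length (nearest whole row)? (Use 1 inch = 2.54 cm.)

Cast on 108 stitches; work 70 rows.

Finished = 22.5 + 2 = 24.5 inches.
24.5 inches × 2.54 = 62.23 cm.
16/10 = 1.6 sts per cm; 62.23 × 1.6 = 99.57 sts.
Next multiple of 9 → 108.
11.5 inches = 29.21 cm; × 2.4 = 70.10 → 70 rows.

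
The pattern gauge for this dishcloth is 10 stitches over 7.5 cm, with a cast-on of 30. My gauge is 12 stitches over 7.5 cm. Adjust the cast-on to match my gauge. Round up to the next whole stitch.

Scale factor = 12 / 10 = 1.200.
30 × 12 / 10 = 36.00 sts.

CO 36 sts.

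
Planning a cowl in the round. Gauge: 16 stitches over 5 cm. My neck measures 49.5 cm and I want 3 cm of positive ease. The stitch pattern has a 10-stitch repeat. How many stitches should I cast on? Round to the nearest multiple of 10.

Cast on 170 stitches.

Finished = 49.5 + 3 = 52.5 cm.
16 / 5 = 3.2 sts/cm.
52.5 × 3.2 = 168.00 sts.
Nearest multiple of 10: 170.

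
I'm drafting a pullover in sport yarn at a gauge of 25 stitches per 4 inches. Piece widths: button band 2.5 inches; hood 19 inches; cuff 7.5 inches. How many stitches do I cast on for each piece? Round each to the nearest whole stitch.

Rate = 25/4 = 6.25 sts per in.
button band: 2.5 × 6.25 = 15.62 → 16.
hood: 19 × 6.25 = 118.75 → 119.
cuff: 7.5 × 6.25 = 46.88 → 47.

button band 16; hood 119; cuff 47.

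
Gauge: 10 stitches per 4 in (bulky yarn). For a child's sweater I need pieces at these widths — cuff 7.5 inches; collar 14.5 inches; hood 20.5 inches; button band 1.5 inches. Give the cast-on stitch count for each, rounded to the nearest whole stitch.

Rate = 10/4 = 2.5 sts per in.
cuff: 7.5 × 2.5 = 18.75 → 19.
collar: 14.5 × 2.5 = 36.25 → 36.
hood: 20.5 × 2.5 = 51.25 → 51.
button band: 1.5 × 2.5 = 3.75 → 4.

cuff 19; collar 36; hood 51; button band 4.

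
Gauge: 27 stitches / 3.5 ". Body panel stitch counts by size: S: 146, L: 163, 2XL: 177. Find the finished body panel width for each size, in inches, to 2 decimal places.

S 18.93 inches; L 21.13 inches; 2XL 22.94 inches.

27/3.5 = 7.714 sts per in.
S: 146 / 7.714 = 18.926 → 18.93 in.
L: 163 / 7.714 = 21.130 → 21.13 in.
2XL: 177 / 7.714 = 22.944 → 22.94 in.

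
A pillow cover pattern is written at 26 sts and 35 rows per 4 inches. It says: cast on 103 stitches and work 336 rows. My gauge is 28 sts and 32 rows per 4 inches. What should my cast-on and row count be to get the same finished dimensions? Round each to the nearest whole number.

Cast on 111 stitches; work 307 rows.

Stitches: 103 × 28/26 = 110.92 → 111.
Rows: 336 × 32/35 = 307.20 → 307.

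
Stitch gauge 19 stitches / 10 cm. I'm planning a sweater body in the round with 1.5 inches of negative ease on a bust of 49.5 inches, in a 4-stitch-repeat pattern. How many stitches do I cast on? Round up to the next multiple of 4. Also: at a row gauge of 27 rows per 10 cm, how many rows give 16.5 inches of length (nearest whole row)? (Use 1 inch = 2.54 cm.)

Finished = 49.5 − 1.5 = 48 inches.
48 inches × 2.54 = 121.92 cm.
19/10 = 1.9 sts per cm; 121.92 × 1.9 = 231.65 sts.
Next multiple of 4 → 232.
16.5 inches = 41.91 cm; × 2.7 = 113.16 → 113 rows.

Cast on 232 stitches; work 113 rows.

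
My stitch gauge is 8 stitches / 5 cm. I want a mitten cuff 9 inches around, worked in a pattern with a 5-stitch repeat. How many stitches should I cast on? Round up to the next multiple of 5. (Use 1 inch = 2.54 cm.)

9 in = 9 × 2.54 = 22.86 cm.
8 / 5 = 1.6 sts/cm.
22.86 × 1.6 = 36.58 sts.
→ 40.

CO 40 sts.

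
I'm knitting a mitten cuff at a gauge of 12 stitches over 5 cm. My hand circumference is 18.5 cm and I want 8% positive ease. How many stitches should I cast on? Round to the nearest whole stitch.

Finished = 18.5 × 1.08 = 19.98 cm.
12 / 5 = 2.4 sts per cm.
19.98 × 2.4 = 47.95 sts.
→ 48 sts.

Cast on 48 stitches.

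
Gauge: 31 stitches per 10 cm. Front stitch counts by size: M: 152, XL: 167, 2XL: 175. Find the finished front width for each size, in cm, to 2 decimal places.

31/10 = 3.1 sts per cm.
M: 152 / 3.1 = 49.032 → 49.03 cm.
XL: 167 / 3.1 = 53.871 → 53.87 cm.
2XL: 175 / 3.1 = 56.452 → 56.45 cm.

M 49.03 cm; XL 53.87 cm; 2XL 56.45 cm.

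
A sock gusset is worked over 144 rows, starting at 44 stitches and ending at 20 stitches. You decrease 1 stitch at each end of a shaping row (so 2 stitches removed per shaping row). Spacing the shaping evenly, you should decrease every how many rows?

Decrease every 12th row.

Stitches to remove: |20 − 44| = 24.
Shaping rows needed: 24 / 2 = 12.
144 rows / 12 = every 12 rows.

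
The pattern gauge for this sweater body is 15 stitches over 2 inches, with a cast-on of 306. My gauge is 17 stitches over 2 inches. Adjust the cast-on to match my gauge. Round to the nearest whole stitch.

Scale factor = 17 / 15 = 1.133.
306 × 17 / 15 = 346.80 sts.
→ 347 sts.

Cast on 347 stitches.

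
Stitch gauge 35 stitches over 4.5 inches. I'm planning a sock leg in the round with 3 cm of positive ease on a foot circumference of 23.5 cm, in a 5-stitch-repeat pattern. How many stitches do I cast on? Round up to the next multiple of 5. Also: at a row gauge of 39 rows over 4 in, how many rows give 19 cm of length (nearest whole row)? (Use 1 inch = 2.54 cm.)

Finished = 23.5 + 3 = 26.5 cm.
26.5 cm × 1/2.54 = 10.43 inches.
35/4.5 = 7.778 sts per in; 10.43 × 7.778 = 81.15 sts.
Next multiple of 5 → 85.
19 cm = 7.48 inches; × 9.75 = 72.93 → 73 rows.

Cast on 85 stitches; work 73 rows.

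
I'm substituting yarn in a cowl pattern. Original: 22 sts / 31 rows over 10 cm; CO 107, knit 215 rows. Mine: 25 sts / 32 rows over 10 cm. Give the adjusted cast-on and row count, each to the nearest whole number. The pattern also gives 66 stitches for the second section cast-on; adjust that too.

Cast on 122 stitches; work 222 rows; second section cast-on 75 stitches.

Stitches: 107 × 25/22 = 121.59 → 122.
Rows: 215 × 32/31 = 221.94 → 222.
second section cast-on: 66 × 25/22 = 75.00 → 75.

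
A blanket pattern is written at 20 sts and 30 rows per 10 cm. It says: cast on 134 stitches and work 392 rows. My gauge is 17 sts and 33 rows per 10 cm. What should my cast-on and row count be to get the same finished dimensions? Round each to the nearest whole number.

Stitches: 134 × 17/20 = 113.90 → 114.
Rows: 392 × 33/30 = 431.20 → 431.

Cast on 114 stitches; work 431 rows.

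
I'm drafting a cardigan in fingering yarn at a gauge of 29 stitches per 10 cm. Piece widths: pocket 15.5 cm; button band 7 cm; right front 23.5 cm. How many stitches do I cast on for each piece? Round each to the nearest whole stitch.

pocket 45; button band 20; right front 68.

Rate = 29/10 = 2.9 sts per cm.
pocket: 15.5 × 2.9 = 44.95 → 45.
button band: 7 × 2.9 = 20.30 → 20.
right front: 23.5 × 2.9 = 68.15 → 68.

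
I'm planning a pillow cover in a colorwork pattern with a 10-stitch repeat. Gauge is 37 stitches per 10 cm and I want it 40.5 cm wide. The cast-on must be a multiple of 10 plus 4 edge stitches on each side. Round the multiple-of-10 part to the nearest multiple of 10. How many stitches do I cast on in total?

37 / 10 = 3.7 sts per cm.
40.5 × 3.7 = 149.85 sts.
Less 8 edge sts → 141.85 for the repeat.
Nearest multiple of 10: 140.
Add back 8 edge sts → 148.

148 stitches.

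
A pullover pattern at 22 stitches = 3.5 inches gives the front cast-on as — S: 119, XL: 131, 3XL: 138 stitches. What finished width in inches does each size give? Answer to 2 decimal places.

22/3.5 = 6.286 sts per in.
S: 119 / 6.286 = 18.932 → 18.93 in.
XL: 131 / 6.286 = 20.841 → 20.84 in.
3XL: 138 / 6.286 = 21.955 → 21.95 in.

S 18.93 inches; XL 20.84 inches; 3XL 21.95 inches.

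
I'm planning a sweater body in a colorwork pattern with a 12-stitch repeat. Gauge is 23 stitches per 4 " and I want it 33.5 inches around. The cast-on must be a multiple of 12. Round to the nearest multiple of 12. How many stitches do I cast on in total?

23 / 4 = 5.75 sts per inch.
33.5 × 5.75 = 192.62 sts.
Nearest multiple of 12: 192.

Cast on 192 stitches.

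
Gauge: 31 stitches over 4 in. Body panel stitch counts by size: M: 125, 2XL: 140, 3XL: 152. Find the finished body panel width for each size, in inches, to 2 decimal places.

M 16.13 inches; 2XL 18.06 inches; 3XL 19.61 inches.

31/4 = 7.75 sts per in.
M: 125 / 7.75 = 16.129 → 16.13 in.
2XL: 140 / 7.75 = 18.065 → 18.06 in.
3XL: 152 / 7.75 = 19.613 → 19.61 in.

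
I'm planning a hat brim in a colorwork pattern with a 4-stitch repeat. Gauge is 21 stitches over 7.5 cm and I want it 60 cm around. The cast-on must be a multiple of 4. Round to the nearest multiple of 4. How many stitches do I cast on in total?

21 / 7.5 = 2.8 sts per cm.
60 × 2.8 = 168.00 sts.
Nearest multiple of 4: 168.

Cast on 168 stitches.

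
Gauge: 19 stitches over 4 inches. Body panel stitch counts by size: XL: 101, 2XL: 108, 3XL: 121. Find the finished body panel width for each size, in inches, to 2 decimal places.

XL 21.26 inches; 2XL 22.74 inches; 3XL 25.47 inches.

19/4 = 4.75 sts per in.
XL: 101 / 4.75 = 21.263 → 21.26 in.
2XL: 108 / 4.75 = 22.737 → 22.74 in.
3XL: 121 / 4.75 = 25.474 → 25.47 in.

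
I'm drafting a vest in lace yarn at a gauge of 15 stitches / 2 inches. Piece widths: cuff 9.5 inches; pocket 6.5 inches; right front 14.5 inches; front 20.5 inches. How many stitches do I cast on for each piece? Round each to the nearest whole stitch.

Rate = 15/2 = 7.5 sts per in.
cuff: 9.5 × 7.5 = 71.25 → 71.
pocket: 6.5 × 7.5 = 48.75 → 49.
right front: 14.5 × 7.5 = 108.75 → 109.
front: 20.5 × 7.5 = 153.75 → 154.

cuff 71; pocket 49; right front 109; front 154.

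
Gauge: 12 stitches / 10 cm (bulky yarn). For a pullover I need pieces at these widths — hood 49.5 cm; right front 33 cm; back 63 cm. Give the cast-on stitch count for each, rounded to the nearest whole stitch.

hood 59; right front 40; back 76.

Rate = 12/10 = 1.2 sts per cm.
hood: 49.5 × 1.2 = 59.40 → 59.
right front: 33 × 1.2 = 39.60 → 40.
back: 63 × 1.2 = 75.60 → 76.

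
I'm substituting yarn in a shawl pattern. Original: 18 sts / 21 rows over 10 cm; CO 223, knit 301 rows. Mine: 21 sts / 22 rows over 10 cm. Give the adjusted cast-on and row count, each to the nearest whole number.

Stitches: 223 × 21/18 = 260.17 → 260.
Rows: 301 × 22/21 = 315.33 → 315.

Cast on 260 stitches; work 315 rows.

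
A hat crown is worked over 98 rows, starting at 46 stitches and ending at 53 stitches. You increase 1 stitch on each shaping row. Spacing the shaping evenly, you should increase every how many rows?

Stitches to add: |53 − 46| = 7.
Shaping rows needed: 7 / 1 = 7.
98 rows / 7 = every 14 rows.

Increase every 14th row.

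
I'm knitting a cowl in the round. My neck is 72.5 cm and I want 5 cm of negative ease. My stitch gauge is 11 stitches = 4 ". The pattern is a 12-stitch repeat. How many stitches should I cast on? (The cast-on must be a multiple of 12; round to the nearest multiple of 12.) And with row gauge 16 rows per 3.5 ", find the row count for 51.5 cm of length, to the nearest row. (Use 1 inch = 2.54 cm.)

Cast on 72 stitches; work 93 rows.

Finished = 72.5 − 5 = 67.5 cm.
67.5 cm × 1/2.54 = 26.57 inches.
11/4 = 2.75 sts per in; 26.57 × 2.75 = 73.08 sts.
Nearest multiple of 12 → 72.
51.5 cm = 20.28 inches; × 4.571 = 92.69 → 93 rows.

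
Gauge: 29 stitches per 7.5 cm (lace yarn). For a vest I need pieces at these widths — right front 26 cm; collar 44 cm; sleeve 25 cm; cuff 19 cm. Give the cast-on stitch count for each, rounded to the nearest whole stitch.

Rate = 29/7.5 = 3.867 sts per cm.
right front: 26 × 3.867 = 100.53 → 101.
collar: 44 × 3.867 = 170.13 → 170.
sleeve: 25 × 3.867 = 96.67 → 97.
cuff: 19 × 3.867 = 73.47 → 73.

right front 101; collar 170; sleeve 97; cuff 73.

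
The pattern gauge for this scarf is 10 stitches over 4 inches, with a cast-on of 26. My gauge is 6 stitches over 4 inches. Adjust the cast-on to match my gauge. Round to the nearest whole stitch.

16 stitches.

Scale factor = 6 / 10 = 0.600.
26 × 6 / 10 = 15.60 sts.
→ 16 sts.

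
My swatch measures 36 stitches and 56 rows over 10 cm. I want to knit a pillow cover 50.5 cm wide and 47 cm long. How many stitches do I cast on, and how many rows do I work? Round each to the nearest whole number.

Stitch gauge = 36/10 = 3.6 sts/cm; 50.5 × 3.6 = 181.80 → 182 sts.
Row gauge = 56/10 = 5.6 rows/cm; 47 × 5.6 = 263.20 → 263 rows.

Cast on 182 stitches and work 263 rows.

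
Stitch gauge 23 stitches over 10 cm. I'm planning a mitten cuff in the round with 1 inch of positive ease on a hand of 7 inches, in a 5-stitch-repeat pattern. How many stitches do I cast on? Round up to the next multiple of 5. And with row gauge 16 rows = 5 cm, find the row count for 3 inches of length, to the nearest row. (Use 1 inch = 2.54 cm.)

Finished = 7 + 1 = 8 inches.
8 inches × 2.54 = 20.32 cm.
23/10 = 2.3 sts per cm; 20.32 × 2.3 = 46.74 sts.
Next multiple of 5 → 50.
3 inches = 7.62 cm; × 3.2 = 24.38 → 24 rows.

Cast on 50 stitches; work 24 rows.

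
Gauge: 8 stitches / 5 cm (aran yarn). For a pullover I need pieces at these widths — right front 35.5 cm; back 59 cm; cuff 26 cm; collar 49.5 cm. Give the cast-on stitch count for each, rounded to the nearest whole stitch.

Rate = 8/5 = 1.6 sts per cm.
right front: 35.5 × 1.6 = 56.80 → 57.
back: 59 × 1.6 = 94.40 → 94.
cuff: 26 × 1.6 = 41.60 → 42.
collar: 49.5 × 1.6 = 79.20 → 79.

right front 57; back 94; cuff 42; collar 79.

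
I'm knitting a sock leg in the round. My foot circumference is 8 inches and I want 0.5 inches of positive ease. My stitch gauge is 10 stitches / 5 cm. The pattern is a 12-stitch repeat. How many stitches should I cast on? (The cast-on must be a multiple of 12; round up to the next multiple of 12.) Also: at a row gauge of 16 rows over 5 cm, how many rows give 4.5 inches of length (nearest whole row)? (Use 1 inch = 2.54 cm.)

Cast on 48 stitches; work 37 rows.

Finished = 8 + 0.5 = 8.5 inches.
8.5 inches × 2.54 = 21.59 cm.
10/5 = 2 sts per cm; 21.59 × 2 = 43.18 sts.
Next multiple of 12 → 48.
4.5 inches = 11.43 cm; × 3.2 = 36.58 → 37 rows.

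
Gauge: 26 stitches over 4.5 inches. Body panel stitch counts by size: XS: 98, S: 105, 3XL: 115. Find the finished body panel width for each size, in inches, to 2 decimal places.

XS 16.96 inches; S 18.17 inches; 3XL 19.90 inches.

26/4.5 = 5.778 sts per in.
XS: 98 / 5.778 = 16.962 → 16.96 in.
S: 105 / 5.778 = 18.173 → 18.17 in.
3XL: 115 / 5.778 = 19.904 → 19.90 in.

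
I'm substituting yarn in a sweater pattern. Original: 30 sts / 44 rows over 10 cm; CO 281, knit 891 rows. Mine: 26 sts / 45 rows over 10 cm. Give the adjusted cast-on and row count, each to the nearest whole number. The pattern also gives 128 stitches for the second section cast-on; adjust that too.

Stitches: 281 × 26/30 = 243.53 → 244.
Rows: 891 × 45/44 = 911.25 → 911.
second section cast-on: 128 × 26/30 = 110.93 → 111.

Cast on 244 stitches; work 911 rows; second section cast-on 111 stitches.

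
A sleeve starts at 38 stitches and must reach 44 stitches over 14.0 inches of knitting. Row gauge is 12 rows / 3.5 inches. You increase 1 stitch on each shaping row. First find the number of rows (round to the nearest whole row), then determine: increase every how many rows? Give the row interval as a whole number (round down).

Rows = 14.0 × 3.429 = 48.0 → 48 rows.
Stitches to add: 6 → 6 shaping rows (at 1 st each).
48 / 6 = 8.00 → every 8 rows.

Increase every 8th row.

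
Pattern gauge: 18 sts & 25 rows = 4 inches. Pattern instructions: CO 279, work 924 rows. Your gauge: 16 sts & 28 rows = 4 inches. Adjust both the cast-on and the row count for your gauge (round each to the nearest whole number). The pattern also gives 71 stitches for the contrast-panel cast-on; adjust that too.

Cast on 248 stitches; work 1035 rows; contrast-panel cast-on 63 stitches.

Stitches: 279 × 16/18 = 248.00 → 248.
Rows: 924 × 28/25 = 1034.88 → 1035.
contrast-panel cast-on: 71 × 16/18 = 63.11 → 63.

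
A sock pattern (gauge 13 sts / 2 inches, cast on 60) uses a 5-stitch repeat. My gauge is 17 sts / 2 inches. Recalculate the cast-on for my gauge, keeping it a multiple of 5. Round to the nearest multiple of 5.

60 × 17 / 13 = 78.46.
Nearest multiple of 5: 80.

Cast on 80 stitches.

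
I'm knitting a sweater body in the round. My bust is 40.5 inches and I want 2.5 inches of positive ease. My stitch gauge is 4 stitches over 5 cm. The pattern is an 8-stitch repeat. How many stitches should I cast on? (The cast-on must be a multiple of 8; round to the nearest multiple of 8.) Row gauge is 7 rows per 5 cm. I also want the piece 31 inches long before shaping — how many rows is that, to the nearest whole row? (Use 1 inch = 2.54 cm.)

Finished = 40.5 + 2.5 = 43 inches.
43 inches × 2.54 = 109.22 cm.
4/5 = 0.8 sts per cm; 109.22 × 0.8 = 87.38 sts.
Nearest multiple of 8 → 88.
31 inches = 78.74 cm; × 1.4 = 110.24 → 110 rows.

Cast on 88 stitches; work 110 rows.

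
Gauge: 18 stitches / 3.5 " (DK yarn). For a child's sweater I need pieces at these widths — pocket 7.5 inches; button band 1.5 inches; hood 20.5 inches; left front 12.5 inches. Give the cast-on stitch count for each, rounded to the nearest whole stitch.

Rate = 18/3.5 = 5.143 sts per in.
pocket: 7.5 × 5.143 = 38.57 → 39.
button band: 1.5 × 5.143 = 7.71 → 8.
hood: 20.5 × 5.143 = 105.43 → 105.
left front: 12.5 × 5.143 = 64.29 → 64.

pocket 39; button band 8; hood 105; left front 64.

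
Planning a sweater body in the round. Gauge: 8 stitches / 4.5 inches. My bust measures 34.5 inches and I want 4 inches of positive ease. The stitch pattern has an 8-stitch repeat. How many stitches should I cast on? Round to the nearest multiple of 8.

Finished = 34.5 + 4 = 38.5 inches.
8 / 4.5 = 1.778 sts/in.
38.5 × 1.778 = 68.44 sts.
Nearest multiple of 8: 72.

Cast on 72 stitches.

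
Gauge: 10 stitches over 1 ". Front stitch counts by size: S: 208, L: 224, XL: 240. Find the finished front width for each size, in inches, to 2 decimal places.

S 20.80 inches; L 22.40 inches; XL 24.00 inches.

10/1 = 10 sts per in.
S: 208 / 10 = 20.800 → 20.80 in.
L: 224 / 10 = 22.400 → 22.40 in.
XL: 240 / 10 = 24.000 → 24.00 in.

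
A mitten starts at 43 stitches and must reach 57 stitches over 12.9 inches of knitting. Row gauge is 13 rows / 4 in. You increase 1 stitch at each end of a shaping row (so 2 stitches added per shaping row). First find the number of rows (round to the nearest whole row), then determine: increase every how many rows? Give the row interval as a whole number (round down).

Increase every 6th row.

Rows = 12.9 × 3.25 = 41.9 → 42 rows.
Stitches to add: 14 → 7 shaping rows (at 2 st each).
42 / 7 = 6.00 → every 6 rows.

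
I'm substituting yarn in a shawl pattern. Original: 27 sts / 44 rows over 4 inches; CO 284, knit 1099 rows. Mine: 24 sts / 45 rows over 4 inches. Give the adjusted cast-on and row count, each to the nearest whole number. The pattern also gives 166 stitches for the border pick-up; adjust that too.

Cast on 252 stitches; work 1124 rows; border pick-up 148 stitches.

Stitches: 284 × 24/27 = 252.44 → 252.
Rows: 1099 × 45/44 = 1123.98 → 1124.
border pick-up: 166 × 24/27 = 147.56 → 148.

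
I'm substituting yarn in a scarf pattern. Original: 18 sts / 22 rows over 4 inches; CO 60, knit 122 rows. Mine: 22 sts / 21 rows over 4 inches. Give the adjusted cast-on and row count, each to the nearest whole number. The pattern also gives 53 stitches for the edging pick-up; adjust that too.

Cast on 73 stitches; work 116 rows; edging pick-up 65 stitches.

Stitches: 60 × 22/18 = 73.33 → 73.
Rows: 122 × 21/22 = 116.45 → 116.
edging pick-up: 53 × 22/18 = 64.78 → 65.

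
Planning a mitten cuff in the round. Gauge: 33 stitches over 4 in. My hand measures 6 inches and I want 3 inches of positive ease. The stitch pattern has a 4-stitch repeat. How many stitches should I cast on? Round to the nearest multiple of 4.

76 stitches.

Finished = 6 + 3 = 9 inches.
33 / 4 = 8.25 sts/in.
9 × 8.25 = 74.25 sts.
Nearest multiple of 4: 76.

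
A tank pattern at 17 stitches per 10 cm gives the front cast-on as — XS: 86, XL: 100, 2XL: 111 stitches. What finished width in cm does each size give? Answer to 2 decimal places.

17/10 = 1.7 sts per cm.
XS: 86 / 1.7 = 50.588 → 50.59 cm.
XL: 100 / 1.7 = 58.824 → 58.82 cm.
2XL: 111 / 1.7 = 65.294 → 65.29 cm.

XS 50.59 cm; XL 58.82 cm; 2XL 65.29 cm.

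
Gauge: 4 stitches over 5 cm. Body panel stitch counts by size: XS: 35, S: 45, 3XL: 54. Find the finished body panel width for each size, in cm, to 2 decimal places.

4/5 = 0.8 sts per cm.
XS: 35 / 0.8 = 43.750 → 43.75 cm.
S: 45 / 0.8 = 56.250 → 56.25 cm.
3XL: 54 / 0.8 = 67.500 → 67.50 cm.

XS 43.75 cm; S 56.25 cm; 3XL 67.50 cm.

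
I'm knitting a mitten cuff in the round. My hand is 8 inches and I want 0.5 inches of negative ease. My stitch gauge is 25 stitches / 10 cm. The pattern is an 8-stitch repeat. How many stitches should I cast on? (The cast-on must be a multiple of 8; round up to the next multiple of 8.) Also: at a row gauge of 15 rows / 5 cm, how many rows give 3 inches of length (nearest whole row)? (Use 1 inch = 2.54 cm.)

Cast on 48 stitches; work 23 rows.

Finished = 8 − 0.5 = 7.5 inches.
7.5 inches × 2.54 = 19.05 cm.
25/10 = 2.5 sts per cm; 19.05 × 2.5 = 47.62 sts.
Next multiple of 8 → 48.
3 inches = 7.62 cm; × 3 = 22.86 → 23 rows.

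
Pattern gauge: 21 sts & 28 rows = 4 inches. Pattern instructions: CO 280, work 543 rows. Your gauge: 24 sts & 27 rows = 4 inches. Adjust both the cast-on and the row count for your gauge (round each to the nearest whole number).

Cast on 320 stitches; work 524 rows.

Stitches: 280 × 24/21 = 320.00 → 320.
Rows: 543 × 27/28 = 523.61 → 524.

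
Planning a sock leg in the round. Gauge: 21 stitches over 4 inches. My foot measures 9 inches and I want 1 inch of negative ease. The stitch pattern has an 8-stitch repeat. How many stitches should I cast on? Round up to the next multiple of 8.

Finished = 9 − 1 = 8 inches.
21 / 4 = 5.25 sts/in.
8 × 5.25 = 42.00 sts.
Next multiple of 8: 48.

Cast on 48 stitches.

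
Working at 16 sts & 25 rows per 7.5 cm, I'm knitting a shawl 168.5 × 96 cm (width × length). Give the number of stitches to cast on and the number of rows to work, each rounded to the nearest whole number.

Cast on 359 stitches and work 320 rows.

Stitch gauge = 16/7.5 = 2.133 sts/cm; 168.5 × 2.133 = 359.47 → 359 sts.
Row gauge = 25/7.5 = 3.333 rows/cm; 96 × 3.333 = 320.00 → 320 rows.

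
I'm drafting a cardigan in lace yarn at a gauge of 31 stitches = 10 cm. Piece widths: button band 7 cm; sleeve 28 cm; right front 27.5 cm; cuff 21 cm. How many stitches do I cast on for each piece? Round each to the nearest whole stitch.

button band 22; sleeve 87; right front 85; cuff 65.

Rate = 31/10 = 3.1 sts per cm.
button band: 7 × 3.1 = 21.70 → 22.
sleeve: 28 × 3.1 = 86.80 → 87.
right front: 27.5 × 3.1 = 85.25 → 85.
cuff: 21 × 3.1 = 65.10 → 65.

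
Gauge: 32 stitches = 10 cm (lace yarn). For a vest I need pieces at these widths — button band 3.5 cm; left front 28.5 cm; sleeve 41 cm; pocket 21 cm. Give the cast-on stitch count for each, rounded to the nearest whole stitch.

button band 11; left front 91; sleeve 131; pocket 67.

Rate = 32/10 = 3.2 sts per cm.
button band: 3.5 × 3.2 = 11.20 → 11.
left front: 28.5 × 3.2 = 91.20 → 91.
sleeve: 41 × 3.2 = 131.20 → 131.
pocket: 21 × 3.2 = 67.20 → 67.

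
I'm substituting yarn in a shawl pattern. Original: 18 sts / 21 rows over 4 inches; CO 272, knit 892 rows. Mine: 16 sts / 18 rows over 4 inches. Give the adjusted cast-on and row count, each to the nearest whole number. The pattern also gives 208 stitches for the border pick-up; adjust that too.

Stitches: 272 × 16/18 = 241.78 → 242.
Rows: 892 × 18/21 = 764.57 → 765.
border pick-up: 208 × 16/18 = 184.89 → 185.

Cast on 242 stitches; work 765 rows; border pick-up 185 stitches.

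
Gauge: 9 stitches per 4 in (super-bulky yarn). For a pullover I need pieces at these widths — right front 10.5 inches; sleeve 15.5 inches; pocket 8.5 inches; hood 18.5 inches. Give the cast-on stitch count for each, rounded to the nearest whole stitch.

right front 24; sleeve 35; pocket 19; hood 42.

Rate = 9/4 = 2.25 sts per in.
right front: 10.5 × 2.25 = 23.62 → 24.
sleeve: 15.5 × 2.25 = 34.88 → 35.
pocket: 8.5 × 2.25 = 19.12 → 19.
hood: 18.5 × 2.25 = 41.62 → 42.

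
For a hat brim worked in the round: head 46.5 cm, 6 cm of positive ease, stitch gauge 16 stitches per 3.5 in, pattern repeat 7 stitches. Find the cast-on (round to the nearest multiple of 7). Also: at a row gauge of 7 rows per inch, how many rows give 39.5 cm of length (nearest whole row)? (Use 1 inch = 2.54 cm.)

Cast on 91 stitches; work 109 rows.

Finished = 46.5 + 6 = 52.5 cm.
52.5 cm × 1/2.54 = 20.67 inches.
16/3.5 = 4.571 sts per in; 20.67 × 4.571 = 94.49 sts.
Nearest multiple of 7 → 91.
39.5 cm = 15.55 inches; × 7 = 108.86 → 109 rows.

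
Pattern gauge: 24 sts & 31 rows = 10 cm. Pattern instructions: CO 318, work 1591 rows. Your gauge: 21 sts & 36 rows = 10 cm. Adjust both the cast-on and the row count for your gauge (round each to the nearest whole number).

Cast on 278 stitches; work 1848 rows.

Stitches: 318 × 21/24 = 278.25 → 278.
Rows: 1591 × 36/31 = 1847.61 → 1848.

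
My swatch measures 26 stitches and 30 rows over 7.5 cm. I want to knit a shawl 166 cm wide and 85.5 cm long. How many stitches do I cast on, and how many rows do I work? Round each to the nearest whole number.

Stitch gauge = 26/7.5 = 3.467 sts/cm; 166 × 3.467 = 575.47 → 575 sts.
Row gauge = 30/7.5 = 4 rows/cm; 85.5 × 4 = 342.00 → 342 rows.

Cast on 575 stitches and work 342 rows.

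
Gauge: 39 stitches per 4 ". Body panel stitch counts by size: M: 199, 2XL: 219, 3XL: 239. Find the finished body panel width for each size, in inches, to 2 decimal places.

M 20.41 inches; 2XL 22.46 inches; 3XL 24.51 inches.

39/4 = 9.75 sts per in.
M: 199 / 9.75 = 20.410 → 20.41 in.
2XL: 219 / 9.75 = 22.462 → 22.46 in.
3XL: 239 / 9.75 = 24.513 → 24.51 in.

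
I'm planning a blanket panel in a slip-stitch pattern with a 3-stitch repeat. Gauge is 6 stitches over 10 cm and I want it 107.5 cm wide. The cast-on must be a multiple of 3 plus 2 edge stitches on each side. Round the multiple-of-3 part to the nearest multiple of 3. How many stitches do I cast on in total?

CO 64 sts.

6 / 10 = 0.6 sts per cm.
107.5 × 0.6 = 64.50 sts.
Less 4 edge sts → 60.50 for the repeat.
Nearest multiple of 3: 60.
Add back 4 edge sts → 64.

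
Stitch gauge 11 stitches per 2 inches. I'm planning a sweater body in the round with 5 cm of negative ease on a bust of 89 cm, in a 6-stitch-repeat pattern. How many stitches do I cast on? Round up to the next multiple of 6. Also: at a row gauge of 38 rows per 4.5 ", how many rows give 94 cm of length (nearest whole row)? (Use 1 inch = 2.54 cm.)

Finished = 89 − 5 = 84 cm.
84 cm × 1/2.54 = 33.07 inches.
11/2 = 5.5 sts per in; 33.07 × 5.5 = 181.89 sts.
Next multiple of 6 → 186.
94 cm = 37.01 inches; × 8.444 = 312.51 → 313 rows.

Cast on 186 stitches; work 313 rows.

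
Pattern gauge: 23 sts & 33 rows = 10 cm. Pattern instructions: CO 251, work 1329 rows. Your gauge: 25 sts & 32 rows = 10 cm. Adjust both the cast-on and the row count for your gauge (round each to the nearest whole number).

Stitches: 251 × 25/23 = 272.83 → 273.
Rows: 1329 × 32/33 = 1288.73 → 1289.

Cast on 273 stitches; work 1289 rows.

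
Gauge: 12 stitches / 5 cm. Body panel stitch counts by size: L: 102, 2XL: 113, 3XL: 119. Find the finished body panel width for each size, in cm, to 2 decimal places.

L 42.50 cm; 2XL 47.08 cm; 3XL 49.58 cm.

12/5 = 2.4 sts per cm.
L: 102 / 2.4 = 42.500 → 42.50 cm.
2XL: 113 / 2.4 = 47.083 → 47.08 cm.
3XL: 119 / 2.4 = 49.583 → 49.58 cm.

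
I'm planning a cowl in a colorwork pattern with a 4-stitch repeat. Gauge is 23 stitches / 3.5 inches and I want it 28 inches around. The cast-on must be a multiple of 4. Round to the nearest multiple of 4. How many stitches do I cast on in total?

23 / 3.5 = 6.571 sts per inch.
28 × 6.571 = 184.00 sts.
Nearest multiple of 4: 184.

CO 184 sts.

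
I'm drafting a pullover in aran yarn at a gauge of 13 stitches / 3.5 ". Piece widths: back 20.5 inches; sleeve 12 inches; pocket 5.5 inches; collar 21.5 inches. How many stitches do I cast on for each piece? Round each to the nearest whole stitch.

back 76; sleeve 45; pocket 20; collar 80.

Rate = 13/3.5 = 3.714 sts per in.
back: 20.5 × 3.714 = 76.14 → 76.
sleeve: 12 × 3.714 = 44.57 → 45.
pocket: 5.5 × 3.714 = 20.43 → 20.
collar: 21.5 × 3.714 = 79.86 → 80.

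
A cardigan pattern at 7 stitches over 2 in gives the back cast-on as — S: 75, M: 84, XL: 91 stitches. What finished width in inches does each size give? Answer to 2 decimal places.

S 21.43 inches; M 24.00 inches; XL 26.00 inches.

7/2 = 3.5 sts per in.
S: 75 / 3.5 = 21.429 → 21.43 in.
M: 84 / 3.5 = 24.000 → 24.00 in.
XL: 91 / 3.5 = 26.000 → 26.00 in.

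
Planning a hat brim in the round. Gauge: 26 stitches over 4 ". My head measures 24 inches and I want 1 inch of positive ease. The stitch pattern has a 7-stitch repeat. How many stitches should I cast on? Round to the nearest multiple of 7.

Finished = 24 + 1 = 25 inches.
26 / 4 = 6.5 sts/in.
25 × 6.5 = 162.50 sts.
Nearest multiple of 7: 161.

CO 161 sts.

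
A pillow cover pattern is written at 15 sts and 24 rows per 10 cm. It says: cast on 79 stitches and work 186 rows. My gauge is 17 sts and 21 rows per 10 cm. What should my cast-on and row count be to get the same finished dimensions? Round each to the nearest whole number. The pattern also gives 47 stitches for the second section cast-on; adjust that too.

Stitches: 79 × 17/15 = 89.53 → 90.
Rows: 186 × 21/24 = 162.75 → 163.
second section cast-on: 47 × 17/15 = 53.27 → 53.

Cast on 90 stitches; work 163 rows; second section cast-on 53 stitches.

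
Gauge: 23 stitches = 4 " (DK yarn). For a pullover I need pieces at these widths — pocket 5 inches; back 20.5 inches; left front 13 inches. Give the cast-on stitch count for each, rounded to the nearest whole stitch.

Rate = 23/4 = 5.75 sts per in.
pocket: 5 × 5.75 = 28.75 → 29.
back: 20.5 × 5.75 = 117.88 → 118.
left front: 13 × 5.75 = 74.75 → 75.

pocket 29; back 118; left front 75.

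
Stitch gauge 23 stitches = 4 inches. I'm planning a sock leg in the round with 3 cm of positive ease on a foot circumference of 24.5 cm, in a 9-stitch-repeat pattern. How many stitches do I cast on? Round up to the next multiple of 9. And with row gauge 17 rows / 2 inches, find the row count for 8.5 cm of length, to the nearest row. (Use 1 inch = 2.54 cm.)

Finished = 24.5 + 3 = 27.5 cm.
27.5 cm × 1/2.54 = 10.83 inches.
23/4 = 5.75 sts per in; 10.83 × 5.75 = 62.25 sts.
Next multiple of 9 → 63.
8.5 cm = 3.35 inches; × 8.5 = 28.44 → 28 rows.

Cast on 63 stitches; work 28 rows.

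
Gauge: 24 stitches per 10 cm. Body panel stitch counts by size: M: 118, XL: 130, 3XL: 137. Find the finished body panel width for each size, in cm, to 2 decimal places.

M 49.17 cm; XL 54.17 cm; 3XL 57.08 cm.

24/10 = 2.4 sts per cm.
M: 118 / 2.4 = 49.167 → 49.17 cm.
XL: 130 / 2.4 = 54.167 → 54.17 cm.
3XL: 137 / 2.4 = 57.083 → 57.08 cm.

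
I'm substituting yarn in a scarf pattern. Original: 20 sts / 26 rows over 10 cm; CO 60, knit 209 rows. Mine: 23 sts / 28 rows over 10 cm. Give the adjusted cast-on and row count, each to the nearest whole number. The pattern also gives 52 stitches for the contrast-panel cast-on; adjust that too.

Stitches: 60 × 23/20 = 69.00 → 69.
Rows: 209 × 28/26 = 225.08 → 225.
contrast-panel cast-on: 52 × 23/20 = 59.80 → 60.

Cast on 69 stitches; work 225 rows; contrast-panel cast-on 60 stitches.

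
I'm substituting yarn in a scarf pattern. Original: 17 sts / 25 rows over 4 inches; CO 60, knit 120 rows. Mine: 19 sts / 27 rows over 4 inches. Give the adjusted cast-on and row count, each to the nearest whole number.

Cast on 67 stitches; work 130 rows.

Stitches: 60 × 19/17 = 67.06 → 67.
Rows: 120 × 27/25 = 129.60 → 130.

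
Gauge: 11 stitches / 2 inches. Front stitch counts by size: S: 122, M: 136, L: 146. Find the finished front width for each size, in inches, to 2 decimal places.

S 22.18 inches; M 24.73 inches; L 26.55 inches.

11/2 = 5.5 sts per in.
S: 122 / 5.5 = 22.182 → 22.18 in.
M: 136 / 5.5 = 24.727 → 24.73 in.
L: 146 / 5.5 = 26.545 → 26.55 in.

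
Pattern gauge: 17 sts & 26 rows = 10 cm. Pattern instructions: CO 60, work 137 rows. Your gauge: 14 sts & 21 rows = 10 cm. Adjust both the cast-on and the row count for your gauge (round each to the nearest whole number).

Cast on 49 stitches; work 111 rows.

Stitches: 60 × 14/17 = 49.41 → 49.
Rows: 137 × 21/26 = 110.65 → 111.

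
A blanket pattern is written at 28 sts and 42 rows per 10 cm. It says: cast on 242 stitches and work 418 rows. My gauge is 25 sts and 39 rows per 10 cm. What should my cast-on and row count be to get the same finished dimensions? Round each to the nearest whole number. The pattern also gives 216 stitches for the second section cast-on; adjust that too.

Cast on 216 stitches; work 388 rows; second section cast-on 193 stitches.

Stitches: 242 × 25/28 = 216.07 → 216.
Rows: 418 × 39/42 = 388.14 → 388.
second section cast-on: 216 × 25/28 = 192.86 → 193.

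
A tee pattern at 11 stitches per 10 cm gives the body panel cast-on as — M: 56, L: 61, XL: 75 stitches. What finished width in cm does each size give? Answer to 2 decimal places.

M 50.91 cm; L 55.45 cm; XL 68.18 cm.

11/10 = 1.1 sts per cm.
M: 56 / 1.1 = 50.909 → 50.91 cm.
L: 61 / 1.1 = 55.455 → 55.45 cm.
XL: 75 / 1.1 = 68.182 → 68.18 cm.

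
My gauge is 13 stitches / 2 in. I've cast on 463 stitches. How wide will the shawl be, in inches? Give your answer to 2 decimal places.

71.23 inches.

13 stitches / 2 inch = 6.5 stitches per inch.
463 / 6.5 = 71.231 inches.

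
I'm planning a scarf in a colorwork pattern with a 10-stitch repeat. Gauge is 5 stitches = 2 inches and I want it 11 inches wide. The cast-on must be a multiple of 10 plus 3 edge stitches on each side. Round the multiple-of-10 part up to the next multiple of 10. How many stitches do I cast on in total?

36 stitches.

5 / 2 = 2.5 sts per inch.
11 × 2.5 = 27.50 sts.
Less 6 edge sts → 21.50 for the repeat.
Next multiple of 10: 30.
Add back 6 edge sts → 36.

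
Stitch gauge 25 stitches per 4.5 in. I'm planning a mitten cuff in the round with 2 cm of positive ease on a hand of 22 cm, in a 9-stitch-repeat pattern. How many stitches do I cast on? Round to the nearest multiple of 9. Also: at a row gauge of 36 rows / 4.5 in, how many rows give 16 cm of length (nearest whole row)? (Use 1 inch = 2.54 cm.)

Cast on 54 stitches; work 50 rows.

Finished = 22 + 2 = 24 cm.
24 cm × 1/2.54 = 9.45 inches.
25/4.5 = 5.556 sts per in; 9.45 × 5.556 = 52.49 sts.
Nearest multiple of 9 → 54.
16 cm = 6.30 inches; × 8 = 50.39 → 50 rows.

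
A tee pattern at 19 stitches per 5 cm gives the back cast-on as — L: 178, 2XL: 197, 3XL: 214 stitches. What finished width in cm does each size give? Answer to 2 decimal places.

L 46.84 cm; 2XL 51.84 cm; 3XL 56.32 cm.

19/5 = 3.8 sts per cm.
L: 178 / 3.8 = 46.842 → 46.84 cm.
2XL: 197 / 3.8 = 51.842 → 51.84 cm.
3XL: 214 / 3.8 = 56.316 → 56.32 cm.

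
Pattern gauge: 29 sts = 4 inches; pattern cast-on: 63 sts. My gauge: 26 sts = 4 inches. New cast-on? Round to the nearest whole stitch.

Cast on 56 stitches.

Scale factor = 26 / 29 = 0.897.
63 × 26 / 29 = 56.48 sts.
→ 56 sts.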